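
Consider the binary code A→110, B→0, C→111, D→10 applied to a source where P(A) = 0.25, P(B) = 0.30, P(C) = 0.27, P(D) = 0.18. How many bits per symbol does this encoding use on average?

2.22 bits/symbol

L̄ = Σ pᵢ·ℓᵢ = 0.25·3 + 0.30·1 + 0.27·3 + 0.18·2 = 2.22 bits/symbol.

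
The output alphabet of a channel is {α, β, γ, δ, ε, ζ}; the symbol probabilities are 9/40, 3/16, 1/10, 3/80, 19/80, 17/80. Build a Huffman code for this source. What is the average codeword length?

Repeatedly combine the two least-probable nodes; the expected code length is the sum of the merged weights.
merge 3/80 + 1/10 → 11/80
merge 11/80 + 3/16 → 13/40
merge 17/80 + 9/40 → 7/16
merge 19/80 + 13/40 → 9/16
merge 7/16 + 9/16 → 1
L = 11/80 + 13/40 + 7/16 + 9/16 + 1 = 197/80 = 2.4625 bits/symbol.

2.4625 bits/symbol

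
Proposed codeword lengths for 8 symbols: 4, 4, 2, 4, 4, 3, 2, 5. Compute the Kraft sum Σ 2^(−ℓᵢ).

0.90625

With common denominator 2^5 = 32: Σ 2^(−ℓᵢ) = 2/32 + 2/32 + 8/32 + 2/32 + 2/32 + 4/32 + 8/32 + 1/32 = 29/32 = 0.90625.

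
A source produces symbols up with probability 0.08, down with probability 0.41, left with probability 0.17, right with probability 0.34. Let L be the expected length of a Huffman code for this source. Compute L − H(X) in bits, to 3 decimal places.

0.057 bits

Entropy H = −Σ p log₂ p ≈ 1.7827 bits.
Huffman merges: 2/25+17/100→1/4; 1/4+17/50→59/100; 41/100+59/100→1. L = 46/25 ≈ 1.8400.
L − H = 1.8400 − 1.7827 = 0.057 bits.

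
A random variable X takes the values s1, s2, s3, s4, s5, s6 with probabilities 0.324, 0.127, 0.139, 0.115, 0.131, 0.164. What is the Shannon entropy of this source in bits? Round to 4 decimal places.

H = −Σ pᵢ log₂ pᵢ.
−0.324·log₂(0.324) = 0.5268
−0.127·log₂(0.127) = 0.3781
−0.139·log₂(0.139) = 0.3957
−0.115·log₂(0.115) = 0.3588
−0.131·log₂(0.131) = 0.3841
−0.164·log₂(0.164) = 0.4278
Sum ≈ 2.4713 → 2.4713 bits.

2.4713 bits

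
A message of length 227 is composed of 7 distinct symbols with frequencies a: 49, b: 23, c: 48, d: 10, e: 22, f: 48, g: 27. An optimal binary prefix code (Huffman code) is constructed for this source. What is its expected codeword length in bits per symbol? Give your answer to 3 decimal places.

Probabilities are the counts divided by 227.
Repeatedly combine the two least-probable nodes; the expected code length is the sum of the merged weights.
merge 10/227 + 22/227 → 32/227
merge 23/227 + 27/227 → 50/227
merge 32/227 + 48/227 → 80/227
merge 48/227 + 49/227 → 97/227
merge 50/227 + 80/227 → 130/227
merge 97/227 + 130/227 → 1
L = 32/227 + 50/227 + 80/227 + 97/227 + 130/227 + 1 = 616/227 ≈ 2.714 bits/symbol.

2.714 bits/symbol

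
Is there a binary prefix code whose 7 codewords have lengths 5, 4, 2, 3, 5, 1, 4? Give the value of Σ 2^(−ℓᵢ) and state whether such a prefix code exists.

With common denominator 2^5 = 32: Σ 2^(−ℓᵢ) = 1/32 + 2/32 + 8/32 + 4/32 + 1/32 + 16/32 + 2/32 = 34/32 = 1.0625.
Kraft's inequality requires Σ ≤ 1; here Σ = 1.0625 > 1, so no such prefix code exists.

1.0625; no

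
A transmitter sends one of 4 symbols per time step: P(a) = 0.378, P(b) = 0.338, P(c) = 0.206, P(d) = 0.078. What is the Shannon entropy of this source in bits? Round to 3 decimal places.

H = −Σ pᵢ log₂ pᵢ.
−0.378·log₂(0.378) = 0.5305
−0.338·log₂(0.338) = 0.5289
−0.206·log₂(0.206) = 0.4695
−0.078·log₂(0.078) = 0.2871
Sum ≈ 1.8161 → 1.816 bits.

1.816 bits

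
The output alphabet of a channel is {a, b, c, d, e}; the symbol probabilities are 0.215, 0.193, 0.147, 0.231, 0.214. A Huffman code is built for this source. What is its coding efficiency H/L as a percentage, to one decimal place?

98.5%

Entropy H = −Σ p log₂ p ≈ 2.3058 bits.
Huffman merges: 147/1000+193/1000→17/50; 107/500+43/200→429/1000; 231/1000+17/50→571/1000; 429/1000+571/1000→1. L = 117/50 ≈ 2.3400.
Efficiency = H/L = 2.3058/2.3400 = 98.5%.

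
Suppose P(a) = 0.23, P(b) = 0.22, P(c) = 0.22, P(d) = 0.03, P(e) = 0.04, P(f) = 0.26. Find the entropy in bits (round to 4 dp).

2.2916 bits

H = −Σ pᵢ log₂ pᵢ.
−0.23·log₂(0.23) = 0.4877
−0.22·log₂(0.22) = 0.4806
−0.22·log₂(0.22) = 0.4806
−0.03·log₂(0.03) = 0.1518
−0.04·log₂(0.04) = 0.1858
−0.26·log₂(0.26) = 0.5053
Sum ≈ 2.2916 → 2.2916 bits.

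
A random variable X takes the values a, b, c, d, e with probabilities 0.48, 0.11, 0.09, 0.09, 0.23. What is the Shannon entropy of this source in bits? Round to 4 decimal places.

H = −Σ pᵢ log₂ pᵢ.
−0.48·log₂(0.48) = 0.5083
−0.11·log₂(0.11) = 0.3503
−0.09·log₂(0.09) = 0.3127
−0.09·log₂(0.09) = 0.3127
−0.23·log₂(0.23) = 0.4877
Sum ≈ 1.9715 → 1.9715 bits.

1.9715 bits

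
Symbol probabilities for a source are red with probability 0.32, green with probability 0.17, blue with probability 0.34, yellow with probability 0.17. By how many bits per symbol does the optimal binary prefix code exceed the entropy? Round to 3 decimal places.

Entropy H = −Σ p log₂ p ≈ 1.9244 bits.
Huffman merges: 17/100+17/100→17/50; 8/25+17/50→33/50; 17/50+33/50→1. L = 2 ≈ 2.0000.
L − H = 2.0000 − 1.9244 = 0.076 bits.

0.076 bits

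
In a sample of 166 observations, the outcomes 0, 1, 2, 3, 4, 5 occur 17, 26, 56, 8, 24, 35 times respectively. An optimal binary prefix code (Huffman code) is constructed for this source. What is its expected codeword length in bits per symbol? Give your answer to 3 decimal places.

2.446 bits/symbol

Probabilities are the counts divided by 166.
Repeatedly combine the two least-probable nodes; the expected code length is the sum of the merged weights.
merge 4/83 + 17/166 → 25/166
merge 12/83 + 25/166 → 49/166
merge 13/83 + 35/166 → 61/166
merge 49/166 + 28/83 → 105/166
merge 61/166 + 105/166 → 1
L = 25/166 + 49/166 + 61/166 + 105/166 + 1 = 203/83 ≈ 2.446 bits/symbol.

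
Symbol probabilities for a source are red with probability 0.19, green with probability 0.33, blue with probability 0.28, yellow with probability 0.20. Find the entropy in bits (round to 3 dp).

1.962 bits

H = −Σ pᵢ log₂ pᵢ.
−0.19·log₂(0.19) = 0.4552
−0.33·log₂(0.33) = 0.5278
−0.28·log₂(0.28) = 0.5142
−0.20·log₂(0.20) = 0.4644
Sum ≈ 1.9617 → 1.962 bits.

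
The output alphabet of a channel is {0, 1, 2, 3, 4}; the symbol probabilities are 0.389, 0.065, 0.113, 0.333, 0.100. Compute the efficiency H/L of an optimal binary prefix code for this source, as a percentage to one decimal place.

97.5%

Entropy H = −Σ p log₂ p ≈ 2.0021 bits.
Huffman merges: 13/200+1/10→33/200; 113/1000+33/200→139/500; 139/500+333/1000→611/1000; 389/1000+611/1000→1. L = 1027/500 ≈ 2.0540.
Efficiency = H/L = 2.0021/2.0540 = 97.5%.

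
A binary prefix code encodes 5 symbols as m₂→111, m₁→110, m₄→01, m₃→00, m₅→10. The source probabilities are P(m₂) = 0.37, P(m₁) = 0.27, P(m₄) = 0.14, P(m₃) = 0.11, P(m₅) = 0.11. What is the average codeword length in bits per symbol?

L̄ = Σ pᵢ·ℓᵢ = 0.37·3 + 0.27·3 + 0.14·2 + 0.11·2 + 0.11·2 = 2.64 bits/symbol.

2.64 bits/symbol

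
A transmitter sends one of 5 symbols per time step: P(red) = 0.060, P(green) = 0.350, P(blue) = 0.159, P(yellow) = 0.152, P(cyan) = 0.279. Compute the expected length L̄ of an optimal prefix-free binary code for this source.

2.212 bits/symbol

Repeatedly combine the two least-probable nodes; the expected code length is the sum of the merged weights.
merge 3/50 + 19/125 → 53/250
merge 159/1000 + 53/250 → 371/1000
merge 279/1000 + 7/20 → 629/1000
merge 371/1000 + 629/1000 → 1
L = 53/250 + 371/1000 + 629/1000 + 1 = 553/250 = 2.212 bits/symbol.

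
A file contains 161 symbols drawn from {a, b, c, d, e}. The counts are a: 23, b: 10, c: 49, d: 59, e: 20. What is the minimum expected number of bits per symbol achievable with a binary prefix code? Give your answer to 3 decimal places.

Probabilities are the counts divided by 161.
Repeatedly combine the two least-probable nodes; the expected code length is the sum of the merged weights.
merge 10/161 + 20/161 → 30/161
merge 1/7 + 30/161 → 53/161
merge 7/23 + 53/161 → 102/161
merge 59/161 + 102/161 → 1
L = 30/161 + 53/161 + 102/161 + 1 = 346/161 ≈ 2.149 bits/symbol.

2.149 bits/symbol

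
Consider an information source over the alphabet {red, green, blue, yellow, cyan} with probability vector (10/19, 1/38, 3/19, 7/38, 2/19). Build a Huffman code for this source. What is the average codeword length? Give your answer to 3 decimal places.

1.895 bits/symbol

Repeatedly combine the two least-probable nodes; the expected code length is the sum of the merged weights.
merge 1/38 + 2/19 → 5/38
merge 5/38 + 3/19 → 11/38
merge 7/38 + 11/38 → 9/19
merge 9/19 + 10/19 → 1
L = 5/38 + 11/38 + 9/19 + 1 = 36/19 ≈ 1.895 bits/symbol.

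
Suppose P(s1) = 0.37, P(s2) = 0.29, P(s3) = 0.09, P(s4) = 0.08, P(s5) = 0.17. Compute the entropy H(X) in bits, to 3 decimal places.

2.087 bits

H = −Σ pᵢ log₂ pᵢ.
−0.37·log₂(0.37) = 0.5307
−0.29·log₂(0.29) = 0.5179
−0.09·log₂(0.09) = 0.3127
−0.08·log₂(0.08) = 0.2915
−0.17·log₂(0.17) = 0.4346
Sum ≈ 2.0874 → 2.087 bits.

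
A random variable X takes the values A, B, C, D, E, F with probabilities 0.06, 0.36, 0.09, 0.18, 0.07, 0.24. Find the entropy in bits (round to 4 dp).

2.2948 bits

H = −Σ pᵢ log₂ pᵢ.
−0.06·log₂(0.06) = 0.2435
−0.36·log₂(0.36) = 0.5306
−0.09·log₂(0.09) = 0.3127
−0.18·log₂(0.18) = 0.4453
−0.07·log₂(0.07) = 0.2686
−0.24·log₂(0.24) = 0.4941
Sum ≈ 2.2948 → 2.2948 bits.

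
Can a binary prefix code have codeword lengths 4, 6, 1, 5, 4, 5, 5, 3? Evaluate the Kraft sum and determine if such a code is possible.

With common denominator 2^6 = 64: Σ 2^(−ℓᵢ) = 4/64 + 1/64 + 32/64 + 2/64 + 4/64 + 2/64 + 2/64 + 8/64 = 55/64 = 0.859375.
Kraft's inequality requires Σ ≤ 1; here Σ = 0.859375 ≤ 1, so such a prefix code exists.

0.859375; yes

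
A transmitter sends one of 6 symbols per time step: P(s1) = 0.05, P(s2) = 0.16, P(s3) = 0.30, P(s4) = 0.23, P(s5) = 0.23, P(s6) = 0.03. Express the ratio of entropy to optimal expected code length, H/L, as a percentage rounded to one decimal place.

Entropy H = −Σ p log₂ p ≈ 2.2873 bits.
Huffman merges: 3/100+1/20→2/25; 2/25+4/25→6/25; 23/100+23/100→23/50; 6/25+3/10→27/50; 23/50+27/50→1. L = 58/25 ≈ 2.3200.
Efficiency = H/L = 2.2873/2.3200 = 98.6%.

98.6%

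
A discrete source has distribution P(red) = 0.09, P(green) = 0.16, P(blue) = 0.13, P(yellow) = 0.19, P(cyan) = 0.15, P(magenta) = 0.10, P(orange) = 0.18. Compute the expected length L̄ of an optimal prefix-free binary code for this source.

2.81 bits/symbol

Repeatedly combine the two least-probable nodes; the expected code length is the sum of the merged weights.
merge 9/100 + 1/10 → 19/100
merge 13/100 + 3/20 → 7/25
merge 4/25 + 9/50 → 17/50
merge 19/100 + 19/100 → 19/50
merge 7/25 + 17/50 → 31/50
merge 19/50 + 31/50 → 1
L = 19/100 + 7/25 + 17/50 + 19/50 + 31/50 + 1 = 281/100 = 2.81 bits/symbol.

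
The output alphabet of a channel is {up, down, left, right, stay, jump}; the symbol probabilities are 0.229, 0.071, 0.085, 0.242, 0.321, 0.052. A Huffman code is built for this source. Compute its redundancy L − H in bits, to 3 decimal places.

Entropy H = −Σ p log₂ p ≈ 2.3036 bits.
Huffman merges: 13/250+71/1000→123/1000; 17/200+123/1000→26/125; 26/125+229/1000→437/1000; 121/500+321/1000→563/1000; 437/1000+563/1000→1. L = 2331/1000 ≈ 2.3310.
L − H = 2.3310 − 2.3036 = 0.027 bits.

0.027 bits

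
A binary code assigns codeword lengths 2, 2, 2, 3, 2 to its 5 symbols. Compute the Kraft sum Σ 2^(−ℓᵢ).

With common denominator 2^3 = 8: Σ 2^(−ℓᵢ) = 2/8 + 2/8 + 2/8 + 1/8 + 2/8 = 9/8 = 1.125.

1.125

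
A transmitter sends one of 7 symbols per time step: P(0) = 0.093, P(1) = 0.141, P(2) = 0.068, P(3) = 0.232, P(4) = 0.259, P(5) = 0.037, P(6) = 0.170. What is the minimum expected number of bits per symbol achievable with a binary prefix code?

Repeatedly combine the two least-probable nodes; the expected code length is the sum of the merged weights.
merge 37/1000 + 17/250 → 21/200
merge 93/1000 + 21/200 → 99/500
merge 141/1000 + 17/100 → 311/1000
merge 99/500 + 29/125 → 43/100
merge 259/1000 + 311/1000 → 57/100
merge 43/100 + 57/100 → 1
L = 21/200 + 99/500 + 311/1000 + 43/100 + 57/100 + 1 = 1307/500 = 2.614 bits/symbol.

2.614 bits/symbol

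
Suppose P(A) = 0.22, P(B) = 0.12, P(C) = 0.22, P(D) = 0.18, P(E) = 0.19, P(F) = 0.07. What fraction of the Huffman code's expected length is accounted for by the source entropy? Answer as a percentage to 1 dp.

Entropy H = −Σ p log₂ p ≈ 2.4973 bits.
Huffman merges: 7/100+3/25→19/100; 9/50+19/100→37/100; 19/100+11/50→41/100; 11/50+37/100→59/100; 41/100+59/100→1. L = 64/25 ≈ 2.5600.
Efficiency = H/L = 2.4973/2.5600 = 97.6%.

97.6%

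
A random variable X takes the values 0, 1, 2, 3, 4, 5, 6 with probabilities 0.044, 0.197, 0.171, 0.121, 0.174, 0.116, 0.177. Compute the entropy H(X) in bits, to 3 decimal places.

2.706 bits

H = −Σ pᵢ log₂ pᵢ.
−0.044·log₂(0.044) = 0.1983
−0.197·log₂(0.197) = 0.4617
−0.171·log₂(0.171) = 0.4357
−0.121·log₂(0.121) = 0.3687
−0.174·log₂(0.174) = 0.4390
−0.116·log₂(0.116) = 0.3605
−0.177·log₂(0.177) = 0.4422
Sum ≈ 2.7060 → 2.706 bits.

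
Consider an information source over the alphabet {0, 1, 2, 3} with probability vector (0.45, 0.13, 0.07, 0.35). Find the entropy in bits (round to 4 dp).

1.6997 bits

H = −Σ pᵢ log₂ pᵢ.
−0.45·log₂(0.45) = 0.5184
−0.13·log₂(0.13) = 0.3826
−0.07·log₂(0.07) = 0.2686
−0.35·log₂(0.35) = 0.5301
Sum ≈ 1.6997 → 1.6997 bits.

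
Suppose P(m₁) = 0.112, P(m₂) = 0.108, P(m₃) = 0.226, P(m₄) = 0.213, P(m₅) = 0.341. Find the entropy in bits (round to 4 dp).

H = −Σ pᵢ log₂ pᵢ.
−0.112·log₂(0.112) = 0.3537
−0.108·log₂(0.108) = 0.3468
−0.226·log₂(0.226) = 0.4849
−0.213·log₂(0.213) = 0.4752
−0.341·log₂(0.341) = 0.5293
Sum ≈ 2.1899 → 2.1899 bits.

2.1899 bits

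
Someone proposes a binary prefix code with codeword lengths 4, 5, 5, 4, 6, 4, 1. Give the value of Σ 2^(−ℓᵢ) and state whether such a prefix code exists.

With common denominator 2^6 = 64: Σ 2^(−ℓᵢ) = 4/64 + 2/64 + 2/64 + 4/64 + 1/64 + 4/64 + 32/64 = 49/64 = 0.765625.
Kraft's inequality requires Σ ≤ 1; here Σ = 0.765625 ≤ 1, so such a prefix code exists.

0.765625; yes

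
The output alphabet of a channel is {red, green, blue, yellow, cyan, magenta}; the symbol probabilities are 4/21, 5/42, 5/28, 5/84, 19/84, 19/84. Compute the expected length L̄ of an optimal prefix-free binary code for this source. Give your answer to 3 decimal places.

2.536 bits/symbol

Repeatedly combine the two least-probable nodes; the expected code length is the sum of the merged weights.
merge 5/84 + 5/42 → 5/28
merge 5/28 + 5/28 → 5/14
merge 4/21 + 19/84 → 5/12
merge 19/84 + 5/14 → 7/12
merge 5/12 + 7/12 → 1
L = 5/28 + 5/14 + 5/12 + 7/12 + 1 = 71/28 ≈ 2.536 bits/symbol.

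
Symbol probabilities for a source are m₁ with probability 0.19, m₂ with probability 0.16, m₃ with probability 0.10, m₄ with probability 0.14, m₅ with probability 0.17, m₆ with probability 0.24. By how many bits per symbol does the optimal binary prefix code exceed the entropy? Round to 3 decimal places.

0.034 bits

Entropy H = −Σ p log₂ p ≈ 2.5363 bits.
Huffman merges: 1/10+7/50→6/25; 4/25+17/100→33/100; 19/100+6/25→43/100; 6/25+33/100→57/100; 43/100+57/100→1. L = 257/100 ≈ 2.5700.
L − H = 2.5700 − 2.5363 = 0.034 bits.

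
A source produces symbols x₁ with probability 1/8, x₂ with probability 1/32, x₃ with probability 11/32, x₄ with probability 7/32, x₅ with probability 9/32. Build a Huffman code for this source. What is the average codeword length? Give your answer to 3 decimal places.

Repeatedly combine the two least-probable nodes; the expected code length is the sum of the merged weights.
merge 1/32 + 1/8 → 5/32
merge 5/32 + 7/32 → 3/8
merge 9/32 + 11/32 → 5/8
merge 3/8 + 5/8 → 1
L = 5/32 + 3/8 + 5/8 + 1 = 69/32 ≈ 2.156 bits/symbol.

2.156 bits/symbol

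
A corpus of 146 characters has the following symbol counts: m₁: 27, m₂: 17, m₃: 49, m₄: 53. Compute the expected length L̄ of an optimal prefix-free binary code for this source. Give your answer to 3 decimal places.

1.938 bits/symbol

Probabilities are the counts divided by 146.
Repeatedly combine the two least-probable nodes; the expected code length is the sum of the merged weights.
merge 17/146 + 27/146 → 22/73
merge 22/73 + 49/146 → 93/146
merge 53/146 + 93/146 → 1
L = 22/73 + 93/146 + 1 = 283/146 ≈ 1.938 bits/symbol.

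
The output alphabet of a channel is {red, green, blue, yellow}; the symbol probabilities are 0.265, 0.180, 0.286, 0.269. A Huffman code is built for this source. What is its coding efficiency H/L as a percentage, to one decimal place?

99.0%

Entropy H = −Σ p log₂ p ≈ 1.9791 bits.
Huffman merges: 9/50+53/200→89/200; 269/1000+143/500→111/200; 89/200+111/200→1. L = 2 ≈ 2.0000.
Efficiency = H/L = 1.9791/2.0000 = 99.0%.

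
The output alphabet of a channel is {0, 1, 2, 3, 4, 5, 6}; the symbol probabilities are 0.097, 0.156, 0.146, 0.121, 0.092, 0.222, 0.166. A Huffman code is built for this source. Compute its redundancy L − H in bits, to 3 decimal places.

Entropy H = −Σ p log₂ p ≈ 2.7474 bits.
Huffman merges: 23/250+97/1000→189/1000; 121/1000+73/500→267/1000; 39/250+83/500→161/500; 189/1000+111/500→411/1000; 267/1000+161/500→589/1000; 411/1000+589/1000→1. L = 1389/500 ≈ 2.7780.
L − H = 2.7780 − 2.7474 = 0.031 bits.

0.031 bits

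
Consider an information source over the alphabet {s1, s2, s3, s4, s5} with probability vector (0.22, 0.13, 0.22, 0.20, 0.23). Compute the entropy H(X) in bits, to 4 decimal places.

H = −Σ pᵢ log₂ pᵢ.
−0.22·log₂(0.22) = 0.4806
−0.13·log₂(0.13) = 0.3826
−0.22·log₂(0.22) = 0.4806
−0.20·log₂(0.20) = 0.4644
−0.23·log₂(0.23) = 0.4877
Sum ≈ 2.2958 → 2.2958 bits.

2.2958 bits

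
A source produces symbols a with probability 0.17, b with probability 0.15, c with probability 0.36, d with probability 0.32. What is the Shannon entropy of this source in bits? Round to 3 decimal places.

1.902 bits

H = −Σ pᵢ log₂ pᵢ.
−0.17·log₂(0.17) = 0.4346
−0.15·log₂(0.15) = 0.4105
−0.36·log₂(0.36) = 0.5306
−0.32·log₂(0.32) = 0.5260
Sum ≈ 1.9018 → 1.902 bits.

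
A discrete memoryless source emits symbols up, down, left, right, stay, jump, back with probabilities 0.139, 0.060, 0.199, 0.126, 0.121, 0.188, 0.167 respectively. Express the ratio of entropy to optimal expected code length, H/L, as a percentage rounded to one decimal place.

97.8%

Entropy H = −Σ p log₂ p ≈ 2.7325 bits.
Huffman merges: 3/50+121/1000→181/1000; 63/500+139/1000→53/200; 167/1000+181/1000→87/250; 47/250+199/1000→387/1000; 53/200+87/250→613/1000; 387/1000+613/1000→1. L = 1397/500 ≈ 2.7940.
Efficiency = H/L = 2.7325/2.7940 = 97.8%.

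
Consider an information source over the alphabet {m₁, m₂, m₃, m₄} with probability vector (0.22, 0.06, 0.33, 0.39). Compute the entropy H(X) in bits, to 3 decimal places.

H = −Σ pᵢ log₂ pᵢ.
−0.22·log₂(0.22) = 0.4806
−0.06·log₂(0.06) = 0.2435
−0.33·log₂(0.33) = 0.5278
−0.39·log₂(0.39) = 0.5298
Sum ≈ 1.7817 → 1.782 bits.

1.782 bits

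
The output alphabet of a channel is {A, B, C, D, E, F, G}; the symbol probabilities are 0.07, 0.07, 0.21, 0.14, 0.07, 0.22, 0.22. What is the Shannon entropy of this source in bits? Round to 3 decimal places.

H = −Σ pᵢ log₂ pᵢ.
−0.07·log₂(0.07) = 0.2686
−0.07·log₂(0.07) = 0.2686
−0.21·log₂(0.21) = 0.4728
−0.14·log₂(0.14) = 0.3971
−0.07·log₂(0.07) = 0.2686
−0.22·log₂(0.22) = 0.4806
−0.22·log₂(0.22) = 0.4806
Sum ≈ 2.6367 → 2.637 bits.

2.637 bits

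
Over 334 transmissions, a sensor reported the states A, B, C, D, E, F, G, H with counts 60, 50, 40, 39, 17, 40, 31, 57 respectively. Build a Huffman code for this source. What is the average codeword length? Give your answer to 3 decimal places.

2.964 bits/symbol

Probabilities are the counts divided by 334.
Repeatedly combine the two least-probable nodes; the expected code length is the sum of the merged weights.
merge 17/334 + 31/334 → 24/167
merge 39/334 + 20/167 → 79/334
merge 20/167 + 24/167 → 44/167
merge 25/167 + 57/334 → 107/334
merge 30/167 + 79/334 → 139/334
merge 44/167 + 107/334 → 195/334
merge 139/334 + 195/334 → 1
L = 24/167 + 79/334 + 44/167 + 107/334 + 139/334 + 195/334 + 1 = 495/167 ≈ 2.964 bits/symbol.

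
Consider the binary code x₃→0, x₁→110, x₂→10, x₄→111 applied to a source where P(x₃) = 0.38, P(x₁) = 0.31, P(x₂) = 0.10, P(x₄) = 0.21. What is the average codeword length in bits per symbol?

2.14 bits/symbol

L̄ = Σ pᵢ·ℓᵢ = 0.38·1 + 0.31·3 + 0.10·2 + 0.21·3 = 2.14 bits/symbol.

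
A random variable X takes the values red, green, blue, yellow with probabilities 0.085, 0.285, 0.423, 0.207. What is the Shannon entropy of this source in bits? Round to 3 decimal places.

H = −Σ pᵢ log₂ pᵢ.
−0.085·log₂(0.085) = 0.3023
−0.285·log₂(0.285) = 0.5161
−0.423·log₂(0.423) = 0.5251
−0.207·log₂(0.207) = 0.4704
Sum ≈ 1.8138 → 1.814 bits.

1.814 bits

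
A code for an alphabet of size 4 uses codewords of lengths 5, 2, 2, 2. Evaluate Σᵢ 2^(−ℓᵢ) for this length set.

With common denominator 2^5 = 32: Σ 2^(−ℓᵢ) = 1/32 + 8/32 + 8/32 + 8/32 = 25/32 = 0.78125.

0.78125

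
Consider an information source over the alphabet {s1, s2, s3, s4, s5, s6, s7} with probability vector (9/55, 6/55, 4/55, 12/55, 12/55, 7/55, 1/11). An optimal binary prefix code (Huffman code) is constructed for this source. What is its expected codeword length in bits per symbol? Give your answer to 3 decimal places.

2.727 bits/symbol

Repeatedly combine the two least-probable nodes; the expected code length is the sum of the merged weights.
merge 4/55 + 1/11 → 9/55
merge 6/55 + 7/55 → 13/55
merge 9/55 + 9/55 → 18/55
merge 12/55 + 12/55 → 24/55
merge 13/55 + 18/55 → 31/55
merge 24/55 + 31/55 → 1
L = 9/55 + 13/55 + 18/55 + 24/55 + 31/55 + 1 = 30/11 ≈ 2.727 bits/symbol.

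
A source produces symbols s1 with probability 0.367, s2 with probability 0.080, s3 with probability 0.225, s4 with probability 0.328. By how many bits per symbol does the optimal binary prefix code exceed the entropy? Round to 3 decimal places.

0.104 bits

Entropy H = −Σ p log₂ p ≈ 1.8339 bits.
Huffman merges: 2/25+9/40→61/200; 61/200+41/125→633/1000; 367/1000+633/1000→1. L = 969/500 ≈ 1.9380.
L − H = 1.9380 − 1.8339 = 0.104 bits.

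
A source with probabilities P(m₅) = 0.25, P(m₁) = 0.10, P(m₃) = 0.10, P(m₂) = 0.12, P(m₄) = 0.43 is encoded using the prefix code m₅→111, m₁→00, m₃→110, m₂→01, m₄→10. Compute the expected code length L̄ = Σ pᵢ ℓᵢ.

2.35 bits/symbol

L̄ = Σ pᵢ·ℓᵢ = 0.25·3 + 0.10·2 + 0.10·3 + 0.12·2 + 0.43·2 = 2.35 bits/symbol.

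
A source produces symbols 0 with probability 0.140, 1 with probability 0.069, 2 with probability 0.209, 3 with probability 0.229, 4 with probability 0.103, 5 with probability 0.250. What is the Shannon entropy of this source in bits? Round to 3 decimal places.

H = −Σ pᵢ log₂ pᵢ.
−0.140·log₂(0.140) = 0.3971
−0.069·log₂(0.069) = 0.2662
−0.209·log₂(0.209) = 0.4720
−0.229·log₂(0.229) = 0.4870
−0.103·log₂(0.103) = 0.3378
−0.250·log₂(0.250) = 0.5000
Sum ≈ 2.4600 → 2.460 bits.

2.460 bits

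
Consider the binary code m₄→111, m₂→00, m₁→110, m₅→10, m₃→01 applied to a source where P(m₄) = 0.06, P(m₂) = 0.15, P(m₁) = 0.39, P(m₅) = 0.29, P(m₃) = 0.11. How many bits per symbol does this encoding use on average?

2.45 bits/symbol

L̄ = Σ pᵢ·ℓᵢ = 0.06·3 + 0.15·2 + 0.39·3 + 0.29·2 + 0.11·2 = 2.45 bits/symbol.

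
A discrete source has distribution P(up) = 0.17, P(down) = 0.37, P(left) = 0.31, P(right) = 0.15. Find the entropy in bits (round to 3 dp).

H = −Σ pᵢ log₂ pᵢ.
−0.17·log₂(0.17) = 0.4346
−0.37·log₂(0.37) = 0.5307
−0.31·log₂(0.31) = 0.5238
−0.15·log₂(0.15) = 0.4105
Sum ≈ 1.8997 → 1.900 bits.

1.900 bits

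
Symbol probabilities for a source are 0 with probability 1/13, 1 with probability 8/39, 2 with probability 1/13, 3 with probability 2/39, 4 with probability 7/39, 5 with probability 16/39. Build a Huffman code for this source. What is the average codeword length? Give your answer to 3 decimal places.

2.308 bits/symbol

Repeatedly combine the two least-probable nodes; the expected code length is the sum of the merged weights.
merge 2/39 + 1/13 → 5/39
merge 1/13 + 5/39 → 8/39
merge 7/39 + 8/39 → 5/13
merge 8/39 + 5/13 → 23/39
merge 16/39 + 23/39 → 1
L = 5/39 + 8/39 + 5/13 + 23/39 + 1 = 30/13 ≈ 2.308 bits/symbol.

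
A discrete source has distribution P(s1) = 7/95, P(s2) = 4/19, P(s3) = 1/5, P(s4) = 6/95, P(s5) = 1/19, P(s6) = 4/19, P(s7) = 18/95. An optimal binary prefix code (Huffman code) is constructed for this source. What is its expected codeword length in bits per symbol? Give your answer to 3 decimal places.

Repeatedly combine the two least-probable nodes; the expected code length is the sum of the merged weights.
merge 1/19 + 6/95 → 11/95
merge 7/95 + 11/95 → 18/95
merge 18/95 + 18/95 → 36/95
merge 1/5 + 4/19 → 39/95
merge 4/19 + 36/95 → 56/95
merge 39/95 + 56/95 → 1
L = 11/95 + 18/95 + 36/95 + 39/95 + 56/95 + 1 = 51/19 ≈ 2.684 bits/symbol.

2.684 bits/symbol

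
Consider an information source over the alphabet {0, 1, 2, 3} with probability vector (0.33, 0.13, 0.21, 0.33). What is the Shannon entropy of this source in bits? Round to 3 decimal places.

1.911 bits

H = −Σ pᵢ log₂ pᵢ.
−0.33·log₂(0.33) = 0.5278
−0.13·log₂(0.13) = 0.3826
−0.21·log₂(0.21) = 0.4728
−0.33·log₂(0.33) = 0.5278
Sum ≈ 1.9111 → 1.911 bits.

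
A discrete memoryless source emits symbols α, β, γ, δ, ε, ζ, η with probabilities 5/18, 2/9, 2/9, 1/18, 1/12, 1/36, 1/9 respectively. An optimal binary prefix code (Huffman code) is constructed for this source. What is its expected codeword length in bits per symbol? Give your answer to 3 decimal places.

2.528 bits/symbol

Repeatedly combine the two least-probable nodes; the expected code length is the sum of the merged weights.
merge 1/36 + 1/18 → 1/12
merge 1/12 + 1/12 → 1/6
merge 1/9 + 1/6 → 5/18
merge 2/9 + 2/9 → 4/9
merge 5/18 + 5/18 → 5/9
merge 4/9 + 5/9 → 1
L = 1/12 + 1/6 + 5/18 + 4/9 + 5/9 + 1 = 91/36 ≈ 2.528 bits/symbol.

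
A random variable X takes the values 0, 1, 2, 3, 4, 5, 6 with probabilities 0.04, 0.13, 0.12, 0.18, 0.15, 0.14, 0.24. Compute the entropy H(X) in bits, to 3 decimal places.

2.683 bits

H = −Σ pᵢ log₂ pᵢ.
−0.04·log₂(0.04) = 0.1858
−0.13·log₂(0.13) = 0.3826
−0.12·log₂(0.12) = 0.3671
−0.18·log₂(0.18) = 0.4453
−0.15·log₂(0.15) = 0.4105
−0.14·log₂(0.14) = 0.3971
−0.24·log₂(0.24) = 0.4941
Sum ≈ 2.6826 → 2.683 bits.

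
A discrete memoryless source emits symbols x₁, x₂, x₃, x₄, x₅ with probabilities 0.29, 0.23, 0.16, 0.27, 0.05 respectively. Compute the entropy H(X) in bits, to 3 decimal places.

H = −Σ pᵢ log₂ pᵢ.
−0.29·log₂(0.29) = 0.5179
−0.23·log₂(0.23) = 0.4877
−0.16·log₂(0.16) = 0.4230
−0.27·log₂(0.27) = 0.5100
−0.05·log₂(0.05) = 0.2161
Sum ≈ 2.1547 → 2.155 bits.

2.155 bits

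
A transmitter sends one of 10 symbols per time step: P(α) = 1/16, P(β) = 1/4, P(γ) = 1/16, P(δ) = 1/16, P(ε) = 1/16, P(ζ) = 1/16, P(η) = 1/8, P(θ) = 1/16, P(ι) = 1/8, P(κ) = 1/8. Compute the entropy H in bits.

3.125 bits

Each probability is a power of 1/2, so log₂(1/p) is an integer.
H = Σ p·log₂(1/p) = 1/16·4 + 1/4·2 + 1/16·4 + 1/16·4 + 1/16·4 + 1/16·4 + 1/8·3 + 1/16·4 + 1/8·3 + 1/8·3 = 3.125 bits.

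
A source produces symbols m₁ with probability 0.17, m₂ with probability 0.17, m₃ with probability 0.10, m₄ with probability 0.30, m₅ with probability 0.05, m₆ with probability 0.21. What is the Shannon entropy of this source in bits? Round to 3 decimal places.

H = −Σ pᵢ log₂ pᵢ.
−0.17·log₂(0.17) = 0.4346
−0.17·log₂(0.17) = 0.4346
−0.10·log₂(0.10) = 0.3322
−0.30·log₂(0.30) = 0.5211
−0.05·log₂(0.05) = 0.2161
−0.21·log₂(0.21) = 0.4728
Sum ≈ 2.4114 → 2.411 bits.

2.411 bits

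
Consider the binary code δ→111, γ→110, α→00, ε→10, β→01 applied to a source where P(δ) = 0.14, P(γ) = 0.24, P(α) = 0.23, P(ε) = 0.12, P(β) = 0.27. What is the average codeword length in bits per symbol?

L̄ = Σ pᵢ·ℓᵢ = 0.14·3 + 0.24·3 + 0.23·2 + 0.12·2 + 0.27·2 = 2.38 bits/symbol.

2.38 bits/symbol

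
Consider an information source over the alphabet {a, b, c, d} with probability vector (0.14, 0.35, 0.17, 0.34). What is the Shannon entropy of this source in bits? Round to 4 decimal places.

1.8910 bits

H = −Σ pᵢ log₂ pᵢ.
−0.14·log₂(0.14) = 0.3971
−0.35·log₂(0.35) = 0.5301
−0.17·log₂(0.17) = 0.4346
−0.34·log₂(0.34) = 0.5292
Sum ≈ 1.8910 → 1.8910 bits.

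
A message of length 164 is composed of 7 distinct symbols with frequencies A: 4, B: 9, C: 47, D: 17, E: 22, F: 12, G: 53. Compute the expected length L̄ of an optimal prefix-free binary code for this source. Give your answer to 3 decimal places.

Probabilities are the counts divided by 164.
Repeatedly combine the two least-probable nodes; the expected code length is the sum of the merged weights.
merge 1/41 + 9/164 → 13/164
merge 3/41 + 13/164 → 25/164
merge 17/164 + 11/82 → 39/164
merge 25/164 + 39/164 → 16/41
merge 47/164 + 53/164 → 25/41
merge 16/41 + 25/41 → 1
L = 13/164 + 25/164 + 39/164 + 16/41 + 25/41 + 1 = 405/164 ≈ 2.470 bits/symbol.

2.470 bits/symbol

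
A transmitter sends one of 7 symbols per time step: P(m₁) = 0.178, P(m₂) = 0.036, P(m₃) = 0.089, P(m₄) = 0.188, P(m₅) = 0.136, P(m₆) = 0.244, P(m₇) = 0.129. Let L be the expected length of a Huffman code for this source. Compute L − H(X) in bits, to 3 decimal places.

Entropy H = −Σ p log₂ p ≈ 2.6489 bits.
Huffman merges: 9/250+89/1000→1/8; 1/8+129/1000→127/500; 17/125+89/500→157/500; 47/250+61/250→54/125; 127/500+157/500→71/125; 54/125+71/125→1. L = 2693/1000 ≈ 2.6930.
L − H = 2.6930 − 2.6489 = 0.044 bits.

0.044 bits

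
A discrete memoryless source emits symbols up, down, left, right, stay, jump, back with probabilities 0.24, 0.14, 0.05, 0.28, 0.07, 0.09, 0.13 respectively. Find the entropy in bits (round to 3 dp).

H = −Σ pᵢ log₂ pᵢ.
−0.24·log₂(0.24) = 0.4941
−0.14·log₂(0.14) = 0.3971
−0.05·log₂(0.05) = 0.2161
−0.28·log₂(0.28) = 0.5142
−0.07·log₂(0.07) = 0.2686
−0.09·log₂(0.09) = 0.3127
−0.13·log₂(0.13) = 0.3826
Sum ≈ 2.5854 → 2.585 bits.

2.585 bits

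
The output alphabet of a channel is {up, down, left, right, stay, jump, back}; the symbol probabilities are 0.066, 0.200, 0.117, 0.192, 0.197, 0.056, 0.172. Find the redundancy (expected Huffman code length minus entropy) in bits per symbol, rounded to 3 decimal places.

Entropy H = −Σ p log₂ p ≈ 2.6739 bits.
Huffman merges: 7/125+33/500→61/500; 117/1000+61/500→239/1000; 43/250+24/125→91/250; 197/1000+1/5→397/1000; 239/1000+91/250→603/1000; 397/1000+603/1000→1. L = 109/40 ≈ 2.7250.
L − H = 2.7250 − 2.6739 = 0.051 bits.

0.051 bits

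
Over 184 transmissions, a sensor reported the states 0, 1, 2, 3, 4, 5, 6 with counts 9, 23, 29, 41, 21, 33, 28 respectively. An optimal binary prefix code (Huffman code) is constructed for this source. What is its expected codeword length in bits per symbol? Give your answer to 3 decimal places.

2.761 bits/symbol

Probabilities are the counts divided by 184.
Repeatedly combine the two least-probable nodes; the expected code length is the sum of the merged weights.
merge 9/184 + 21/184 → 15/92
merge 1/8 + 7/46 → 51/184
merge 29/184 + 15/92 → 59/184
merge 33/184 + 41/184 → 37/92
merge 51/184 + 59/184 → 55/92
merge 37/92 + 55/92 → 1
L = 15/92 + 51/184 + 59/184 + 37/92 + 55/92 + 1 = 127/46 ≈ 2.761 bits/symbol.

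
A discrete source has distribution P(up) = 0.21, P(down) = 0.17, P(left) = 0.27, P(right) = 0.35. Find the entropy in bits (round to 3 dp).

1.948 bits

H = −Σ pᵢ log₂ pᵢ.
−0.21·log₂(0.21) = 0.4728
−0.17·log₂(0.17) = 0.4346
−0.27·log₂(0.27) = 0.5100
−0.35·log₂(0.35) = 0.5301
Sum ≈ 1.9475 → 1.948 bits.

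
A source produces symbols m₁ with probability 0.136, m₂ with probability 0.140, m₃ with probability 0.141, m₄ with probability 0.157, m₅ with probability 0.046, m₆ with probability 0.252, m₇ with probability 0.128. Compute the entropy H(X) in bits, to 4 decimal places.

H = −Σ pᵢ log₂ pᵢ.
−0.136·log₂(0.136) = 0.3915
−0.140·log₂(0.140) = 0.3971
−0.141·log₂(0.141) = 0.3985
−0.157·log₂(0.157) = 0.4194
−0.046·log₂(0.046) = 0.2043
−0.252·log₂(0.252) = 0.5011
−0.128·log₂(0.128) = 0.3796
Sum ≈ 2.6915 → 2.6915 bits.

2.6915 bits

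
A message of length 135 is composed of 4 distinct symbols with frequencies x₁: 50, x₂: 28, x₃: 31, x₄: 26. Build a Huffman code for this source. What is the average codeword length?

2 bits/symbol

Probabilities are the counts divided by 135.
Repeatedly combine the two least-probable nodes; the expected code length is the sum of the merged weights.
merge 26/135 + 28/135 → 2/5
merge 31/135 + 10/27 → 3/5
merge 2/5 + 3/5 → 1
L = 2/5 + 3/5 + 1 = 2 bits/symbol.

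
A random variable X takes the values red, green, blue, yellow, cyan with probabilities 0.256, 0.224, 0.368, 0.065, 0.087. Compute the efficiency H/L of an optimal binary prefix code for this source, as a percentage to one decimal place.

Entropy H = −Σ p log₂ p ≈ 2.0803 bits.
Huffman merges: 13/200+87/1000→19/125; 19/125+28/125→47/125; 32/125+46/125→78/125; 47/125+78/125→1. L = 269/125 ≈ 2.1520.
Efficiency = H/L = 2.0803/2.1520 = 96.7%.

96.7%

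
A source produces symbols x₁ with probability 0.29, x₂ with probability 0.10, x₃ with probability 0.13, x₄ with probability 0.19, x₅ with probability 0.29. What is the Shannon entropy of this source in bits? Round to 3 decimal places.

2.206 bits

H = −Σ pᵢ log₂ pᵢ.
−0.29·log₂(0.29) = 0.5179
−0.10·log₂(0.10) = 0.3322
−0.13·log₂(0.13) = 0.3826
−0.19·log₂(0.19) = 0.4552
−0.29·log₂(0.29) = 0.5179
Sum ≈ 2.2059 → 2.206 bits.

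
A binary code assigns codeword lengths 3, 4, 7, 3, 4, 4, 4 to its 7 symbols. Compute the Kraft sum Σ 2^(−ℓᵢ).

0.5078125

With common denominator 2^7 = 128: Σ 2^(−ℓᵢ) = 16/128 + 8/128 + 1/128 + 16/128 + 8/128 + 8/128 + 8/128 = 65/128 = 0.5078125.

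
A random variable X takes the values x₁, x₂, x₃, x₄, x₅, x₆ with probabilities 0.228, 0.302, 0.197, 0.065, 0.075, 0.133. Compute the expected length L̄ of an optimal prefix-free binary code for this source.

Repeatedly combine the two least-probable nodes; the expected code length is the sum of the merged weights.
merge 13/200 + 3/40 → 7/50
merge 133/1000 + 7/50 → 273/1000
merge 197/1000 + 57/250 → 17/40
merge 273/1000 + 151/500 → 23/40
merge 17/40 + 23/40 → 1
L = 7/50 + 273/1000 + 17/40 + 23/40 + 1 = 2413/1000 = 2.413 bits/symbol.

2.413 bits/symbol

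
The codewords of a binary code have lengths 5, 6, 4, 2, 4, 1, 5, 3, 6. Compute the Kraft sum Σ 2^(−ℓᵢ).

1.09375

With common denominator 2^6 = 64: Σ 2^(−ℓᵢ) = 2/64 + 1/64 + 4/64 + 16/64 + 4/64 + 32/64 + 2/64 + 8/64 + 1/64 = 70/64 = 1.09375.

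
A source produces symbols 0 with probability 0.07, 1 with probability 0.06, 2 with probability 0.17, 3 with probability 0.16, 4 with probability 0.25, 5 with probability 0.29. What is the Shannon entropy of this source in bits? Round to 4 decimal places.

H = −Σ pᵢ log₂ pᵢ.
−0.07·log₂(0.07) = 0.2686
−0.06·log₂(0.06) = 0.2435
−0.17·log₂(0.17) = 0.4346
−0.16·log₂(0.16) = 0.4230
−0.25·log₂(0.25) = 0.5000
−0.29·log₂(0.29) = 0.5179
Sum ≈ 2.3876 → 2.3876 bits.

2.3876 bits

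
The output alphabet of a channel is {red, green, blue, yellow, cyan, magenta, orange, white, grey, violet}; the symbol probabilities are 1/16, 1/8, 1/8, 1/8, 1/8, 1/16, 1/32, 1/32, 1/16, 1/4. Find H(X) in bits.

Each probability is a power of 1/2, so log₂(1/p) is an integer.
H = Σ p·log₂(1/p) = 1/16·4 + 1/8·3 + 1/8·3 + 1/8·3 + 1/8·3 + 1/16·4 + 1/32·5 + 1/32·5 + 1/16·4 + 1/4·2 = 3.0625 bits.

3.0625 bits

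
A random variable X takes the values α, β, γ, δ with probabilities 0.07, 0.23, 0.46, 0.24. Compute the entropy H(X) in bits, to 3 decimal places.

1.766 bits

H = −Σ pᵢ log₂ pᵢ.
−0.07·log₂(0.07) = 0.2686
−0.23·log₂(0.23) = 0.4877
−0.46·log₂(0.46) = 0.5153
−0.24·log₂(0.24) = 0.4941
Sum ≈ 1.7657 → 1.766 bits.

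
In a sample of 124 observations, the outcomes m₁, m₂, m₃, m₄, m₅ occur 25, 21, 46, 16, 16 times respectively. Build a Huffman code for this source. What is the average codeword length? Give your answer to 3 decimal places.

Probabilities are the counts divided by 124.
Repeatedly combine the two least-probable nodes; the expected code length is the sum of the merged weights.
merge 4/31 + 4/31 → 8/31
merge 21/124 + 25/124 → 23/62
merge 8/31 + 23/62 → 39/62
merge 23/62 + 39/62 → 1
L = 8/31 + 23/62 + 39/62 + 1 = 70/31 ≈ 2.258 bits/symbol.

2.258 bits/symbol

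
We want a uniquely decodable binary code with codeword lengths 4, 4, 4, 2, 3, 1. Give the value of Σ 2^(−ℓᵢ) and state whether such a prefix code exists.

1.0625; no

With common denominator 2^4 = 16: Σ 2^(−ℓᵢ) = 1/16 + 1/16 + 1/16 + 4/16 + 2/16 + 8/16 = 17/16 = 1.0625.
Kraft's inequality requires Σ ≤ 1; here Σ = 1.0625 > 1, so no such prefix code exists.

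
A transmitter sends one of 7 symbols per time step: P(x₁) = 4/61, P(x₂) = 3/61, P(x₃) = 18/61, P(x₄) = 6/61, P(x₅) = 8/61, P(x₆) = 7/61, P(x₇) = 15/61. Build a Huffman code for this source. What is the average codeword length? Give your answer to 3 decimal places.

2.574 bits/symbol

Repeatedly combine the two least-probable nodes; the expected code length is the sum of the merged weights.
merge 3/61 + 4/61 → 7/61
merge 6/61 + 7/61 → 13/61
merge 7/61 + 8/61 → 15/61
merge 13/61 + 15/61 → 28/61
merge 15/61 + 18/61 → 33/61
merge 28/61 + 33/61 → 1
L = 7/61 + 13/61 + 15/61 + 28/61 + 33/61 + 1 = 157/61 ≈ 2.574 bits/symbol.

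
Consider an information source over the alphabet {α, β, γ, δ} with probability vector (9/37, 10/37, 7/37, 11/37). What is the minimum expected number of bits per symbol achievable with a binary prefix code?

Repeatedly combine the two least-probable nodes; the expected code length is the sum of the merged weights.
merge 7/37 + 9/37 → 16/37
merge 10/37 + 11/37 → 21/37
merge 16/37 + 21/37 → 1
L = 16/37 + 21/37 + 1 = 2 bits/symbol.

2 bits/symbol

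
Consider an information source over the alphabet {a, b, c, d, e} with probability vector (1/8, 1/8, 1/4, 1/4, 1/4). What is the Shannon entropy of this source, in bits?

2.25 bits

Each probability is a power of 1/2, so log₂(1/p) is an integer.
H = Σ p·log₂(1/p) = 1/8·3 + 1/8·3 + 1/4·2 + 1/4·2 + 1/4·2 = 2.25 bits.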